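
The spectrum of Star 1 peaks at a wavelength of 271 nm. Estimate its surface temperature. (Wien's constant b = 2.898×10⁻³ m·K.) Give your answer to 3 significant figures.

1.07×10^4 K

T = b/λ_max = 2.898×10⁻³ / (271×10⁻⁹) = 1.069×10^4 K.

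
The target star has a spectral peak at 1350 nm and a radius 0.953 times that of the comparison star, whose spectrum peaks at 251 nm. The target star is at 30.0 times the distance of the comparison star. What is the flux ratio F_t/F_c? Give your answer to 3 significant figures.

1.21×10^-6

Wien's law: T_t/T_c = λ_c/λ_t = 251/1350 = 0.1859.
L_t/L_c = (R_t/R_c)²(T_t/T_c)⁴ = (0.953)²(0.1859)⁴ = 0.001085.
F_t/F_c = (L_t/L_c)/(d_t/d_c)² = 0.001085/(30.0)² = 1.206×10^-6.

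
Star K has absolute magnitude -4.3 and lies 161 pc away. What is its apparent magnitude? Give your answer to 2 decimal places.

1.73

m = M + 5 log₁₀(d/10 pc) = -4.3 + 5 log₁₀(161/10)
  = -4.3 + 5 × 1.207 = -4.3 + 6.03 = 1.73.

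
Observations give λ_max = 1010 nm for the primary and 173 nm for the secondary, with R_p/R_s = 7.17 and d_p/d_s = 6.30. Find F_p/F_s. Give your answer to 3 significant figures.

Wien's law: T_p/T_s = λ_s/λ_p = 173/1010 = 0.1713.
L_p/L_s = (R_p/R_s)²(T_p/T_s)⁴ = (7.17)²(0.1713)⁴ = 0.04425.
F_p/F_s = (L_p/L_s)/(d_p/d_s)² = 0.04425/(6.30)² = 0.001115.

0.00111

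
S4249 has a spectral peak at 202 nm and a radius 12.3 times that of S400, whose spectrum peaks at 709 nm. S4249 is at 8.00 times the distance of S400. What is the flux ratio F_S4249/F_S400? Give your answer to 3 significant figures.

Wien's law: T_S4249/T_S400 = λ_S400/λ_S4249 = 709/202 = 3.510.
L_S4249/L_S400 = (R_S4249/R_S400)²(T_S4249/T_S400)⁴ = (12.3)²(3.510)⁴ = 2.296×10^4.
F_S4249/F_S400 = (L_S4249/L_S400)/(d_S4249/d_S400)² = 2.296×10^4/(8.00)² = 358.8.

359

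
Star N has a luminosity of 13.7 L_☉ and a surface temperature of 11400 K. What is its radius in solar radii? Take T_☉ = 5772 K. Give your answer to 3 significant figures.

R/R_☉ = √(L/L_☉) / (T/T_☉)² = √(13.7) / (1.975)²
       = 3.701 / 3.901 = 0.9489.

0.949 solar radii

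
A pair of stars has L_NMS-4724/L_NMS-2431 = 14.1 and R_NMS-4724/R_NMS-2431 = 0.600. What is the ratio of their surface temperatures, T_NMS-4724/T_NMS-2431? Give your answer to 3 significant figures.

2.50

L ∝ R²T⁴ gives T ∝ (L/R²)^(1/4), so
T_NMS-4724/T_NMS-2431 = (14.1 / 0.600²)^(1/4) = (39.17)^(1/4) = 2.502.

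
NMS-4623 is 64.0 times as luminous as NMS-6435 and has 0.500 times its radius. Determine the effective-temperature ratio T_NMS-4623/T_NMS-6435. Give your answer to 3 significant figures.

L ∝ R²T⁴ gives T ∝ (L/R²)^(1/4), so
T_NMS-4623/T_NMS-6435 = (64.0 / 0.500²)^(1/4) = (256.0)^(1/4) = 4.000.

4.00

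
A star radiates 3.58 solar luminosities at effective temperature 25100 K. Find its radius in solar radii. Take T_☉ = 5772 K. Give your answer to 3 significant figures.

R/R_☉ = √(L/L_☉) / (T/T_☉)² = √(3.58) / (4.349)²
       = 1.892 / 18.91 = 0.1001.

0.100 solar radii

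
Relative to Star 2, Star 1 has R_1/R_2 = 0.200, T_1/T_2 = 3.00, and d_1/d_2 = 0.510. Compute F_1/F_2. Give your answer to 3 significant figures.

L_1/L_2 = (R_1/R_2)²(T_1/T_2)⁴ = (0.200)² × (3.00)⁴ = 3.240.
F_1/F_2 = (L_1/L_2)/(d_1/d_2)² = 3.240 / (0.510)² = 12.46.

12.5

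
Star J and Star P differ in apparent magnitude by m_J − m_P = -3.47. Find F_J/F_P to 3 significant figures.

24.4

F_J/F_P = 10^(−(m_J − m_P)/2.5) = 10^(3.47/2.5) = 10^1.388 = 24.43.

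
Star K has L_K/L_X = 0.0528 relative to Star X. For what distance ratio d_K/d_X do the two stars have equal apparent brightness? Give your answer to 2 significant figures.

Equal flux requires L_K/d_K² = L_X/d_X², so d_K/d_X = √(L_K/L_X)
= √(0.0528) = 0.2298.

0.23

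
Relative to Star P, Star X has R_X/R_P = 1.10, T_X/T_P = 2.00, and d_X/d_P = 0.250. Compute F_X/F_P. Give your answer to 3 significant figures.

L_X/L_P = (R_X/R_P)²(T_X/T_P)⁴ = (1.10)² × (2.00)⁴ = 19.36.
F_X/F_P = (L_X/L_P)/(d_X/d_P)² = 19.36 / (0.250)² = 309.8.

310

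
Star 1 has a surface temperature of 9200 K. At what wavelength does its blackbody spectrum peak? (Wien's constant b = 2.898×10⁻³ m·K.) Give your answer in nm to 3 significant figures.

λ_max = b/T = 2.898×10⁻³ / 9200 = 3.15×10^-7 m = 315.0 nm.

315 nm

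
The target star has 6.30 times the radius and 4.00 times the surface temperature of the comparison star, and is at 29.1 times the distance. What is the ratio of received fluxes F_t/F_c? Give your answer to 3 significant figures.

L_t/L_c = (R_t/R_c)²(T_t/T_c)⁴ = (6.30)² × (4.00)⁴ = 1.016×10^4.
F_t/F_c = (L_t/L_c)/(d_t/d_c)² = 1.016×10^4 / (29.1)² = 12.00.

12.0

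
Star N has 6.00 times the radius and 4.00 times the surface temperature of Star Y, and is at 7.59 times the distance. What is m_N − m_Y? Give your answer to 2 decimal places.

-5.51

L_N/L_Y = (6.00)²(4.00)⁴ = 9216.
F_N/F_Y = (L_N/L_Y)/(d_N/d_Y)² = 9216/57.61 = 160.0.
m_N − m_Y = −2.5 log₁₀(160.0) = -5.51.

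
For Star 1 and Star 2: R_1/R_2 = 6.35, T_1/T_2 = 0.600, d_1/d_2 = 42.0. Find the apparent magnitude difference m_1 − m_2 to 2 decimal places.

L_1/L_2 = (6.35)²(0.600)⁴ = 5.226.
F_1/F_2 = (L_1/L_2)/(d_1/d_2)² = 5.226/1764 = 0.002962.
m_1 − m_2 = −2.5 log₁₀(0.002962) = 6.32.

6.32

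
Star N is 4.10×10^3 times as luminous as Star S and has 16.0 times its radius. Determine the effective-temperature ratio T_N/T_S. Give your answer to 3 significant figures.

L ∝ R²T⁴ gives T ∝ (L/R²)^(1/4), so
T_N/T_S = (4.10×10^3 / 16.0²)^(1/4) = (16.02)^(1/4) = 2.000.

2.00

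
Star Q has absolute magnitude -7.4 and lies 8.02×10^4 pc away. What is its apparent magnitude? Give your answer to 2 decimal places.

12.12

m = M + 5 log₁₀(d/10 pc) = -7.4 + 5 log₁₀(8.02×10^4/10)
  = -7.4 + 5 × 3.904 = -7.4 + 19.52 = 12.12.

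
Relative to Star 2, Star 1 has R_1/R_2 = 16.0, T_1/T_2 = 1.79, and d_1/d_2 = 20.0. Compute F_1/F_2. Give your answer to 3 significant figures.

6.57

L_1/L_2 = (R_1/R_2)²(T_1/T_2)⁴ = (16.0)² × (1.79)⁴ = 2628.
F_1/F_2 = (L_1/L_2)/(d_1/d_2)² = 2628 / (20.0)² = 6.570.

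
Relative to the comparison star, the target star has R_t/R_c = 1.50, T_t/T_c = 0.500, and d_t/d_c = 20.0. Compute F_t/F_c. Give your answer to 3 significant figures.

3.52×10^-4

L_t/L_c = (R_t/R_c)²(T_t/T_c)⁴ = (1.50)² × (0.500)⁴ = 0.1406.
F_t/F_c = (L_t/L_c)/(d_t/d_c)² = 0.1406 / (20.0)² = 3.516×10^-4.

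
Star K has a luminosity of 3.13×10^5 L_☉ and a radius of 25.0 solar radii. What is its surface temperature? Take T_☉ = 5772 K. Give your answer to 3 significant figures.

2.73×10^4 K

T/T_☉ = (L/L_☉)^(1/4) / (R/R_☉)^(1/2)
T = 5772 × (3.13×10^5)^(1/4) / √(25.0) = 5772 × 23.65 / 5.000 = 2.731×10^4 K.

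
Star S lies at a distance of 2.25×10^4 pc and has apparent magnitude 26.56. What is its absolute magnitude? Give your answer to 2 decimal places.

9.80

M = m − 5 log₁₀(d/10 pc) = 26.56 − 5 log₁₀(2.25×10^4/10)
  = 26.56 − 5 × 3.352 = 26.56 − 16.76 = 9.80.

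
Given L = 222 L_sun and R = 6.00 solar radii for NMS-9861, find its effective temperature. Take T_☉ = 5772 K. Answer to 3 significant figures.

T/T_☉ = (L/L_☉)^(1/4) / (R/R_☉)^(1/2)
T = 5772 × (222)^(1/4) / √(6.00) = 5772 × 3.860 / 2.449 = 9096 K.

9.10×10^3 K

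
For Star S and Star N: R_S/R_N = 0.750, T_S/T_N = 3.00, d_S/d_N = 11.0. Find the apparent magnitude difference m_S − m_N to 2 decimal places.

1.06

L_S/L_N = (0.750)²(3.00)⁴ = 45.56.
F_S/F_N = (L_S/L_N)/(d_S/d_N)² = 45.56/121.0 = 0.3765.
m_S − m_N = −2.5 log₁₀(0.3765) = 1.06.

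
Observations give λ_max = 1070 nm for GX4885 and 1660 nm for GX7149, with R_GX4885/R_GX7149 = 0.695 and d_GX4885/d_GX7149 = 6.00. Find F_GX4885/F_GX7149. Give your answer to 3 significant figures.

Wien's law: T_GX4885/T_GX7149 = λ_GX7149/λ_GX4885 = 1660/1070 = 1.551.
L_GX4885/L_GX7149 = (R_GX4885/R_GX7149)²(T_GX4885/T_GX7149)⁴ = (0.695)²(1.551)⁴ = 2.798.
F_GX4885/F_GX7149 = (L_GX4885/L_GX7149)/(d_GX4885/d_GX7149)² = 2.798/(6.00)² = 0.07773.

0.0777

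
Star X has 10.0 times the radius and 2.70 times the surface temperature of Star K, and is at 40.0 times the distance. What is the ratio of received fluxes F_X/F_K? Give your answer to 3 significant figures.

L_X/L_K = (R_X/R_K)²(T_X/T_K)⁴ = (10.0)² × (2.70)⁴ = 5314.
F_X/F_K = (L_X/L_K)/(d_X/d_K)² = 5314 / (40.0)² = 3.322.

3.32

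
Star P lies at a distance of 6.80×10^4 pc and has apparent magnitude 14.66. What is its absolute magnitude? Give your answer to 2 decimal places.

M = m − 5 log₁₀(d/10 pc) = 14.66 − 5 log₁₀(6.80×10^4/10)
  = 14.66 − 5 × 3.833 = 14.66 − 19.16 = -4.50.

-4.50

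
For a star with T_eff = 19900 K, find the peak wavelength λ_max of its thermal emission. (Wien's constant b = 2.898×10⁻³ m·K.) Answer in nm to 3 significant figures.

λ_max = b/T = 2.898×10⁻³ / 19900 = 1.46×10^-7 m = 145.6 nm.

146 nm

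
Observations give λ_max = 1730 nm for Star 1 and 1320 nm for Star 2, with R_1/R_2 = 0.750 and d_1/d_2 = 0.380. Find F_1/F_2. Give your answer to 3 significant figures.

Wien's law: T_1/T_2 = λ_2/λ_1 = 1320/1730 = 0.7630.
L_1/L_2 = (R_1/R_2)²(T_1/T_2)⁴ = (0.750)²(0.7630)⁴ = 0.1906.
F_1/F_2 = (L_1/L_2)/(d_1/d_2)² = 0.1906/(0.380)² = 1.320.

1.32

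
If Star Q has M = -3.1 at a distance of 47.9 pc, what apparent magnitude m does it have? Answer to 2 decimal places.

m = M + 5 log₁₀(d/10 pc) = -3.1 + 5 log₁₀(47.9/10)
  = -3.1 + 5 × 0.680 = -3.1 + 3.40 = 0.30.

0.30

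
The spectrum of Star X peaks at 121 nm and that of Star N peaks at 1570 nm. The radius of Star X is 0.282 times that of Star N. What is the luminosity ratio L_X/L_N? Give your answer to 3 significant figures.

Wien's law gives T ∝ 1/λ_max, so T_X/T_N = λ_N/λ_X = 1570/121 = 12.98.
Then L ∝ R²T⁴ gives L_X/L_N = (0.282)² × (12.98)⁴ = 0.07952 × 2.834×10^4 = 2254.

2.25×10^3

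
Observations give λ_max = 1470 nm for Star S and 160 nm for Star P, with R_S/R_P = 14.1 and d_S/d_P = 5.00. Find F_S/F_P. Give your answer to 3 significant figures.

Wien's law: T_S/T_P = λ_P/λ_S = 160/1470 = 0.1088.
L_S/L_P = (R_S/R_P)²(T_S/T_P)⁴ = (14.1)²(0.1088)⁴ = 0.02790.
F_S/F_P = (L_S/L_P)/(d_S/d_P)² = 0.02790/(5.00)² = 0.001116.

0.00112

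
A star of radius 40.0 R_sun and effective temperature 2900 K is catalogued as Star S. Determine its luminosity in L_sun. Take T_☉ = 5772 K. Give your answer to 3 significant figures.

102 L_sun

L/L_☉ = (R/R_☉)² (T/T_☉)⁴ = (40.0)² × (2900/5772)⁴
       = 1600 × (0.5024)⁴ = 1600 × 0.06372 = 102.0.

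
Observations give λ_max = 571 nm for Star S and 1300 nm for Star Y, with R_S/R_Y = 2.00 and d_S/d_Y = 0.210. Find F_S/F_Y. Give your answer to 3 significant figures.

2.44×10^3

Wien's law: T_S/T_Y = λ_Y/λ_S = 1300/571 = 2.277.
L_S/L_Y = (R_S/R_Y)²(T_S/T_Y)⁴ = (2.00)²(2.277)⁴ = 107.5.
F_S/F_Y = (L_S/L_Y)/(d_S/d_Y)² = 107.5/(0.210)² = 2437.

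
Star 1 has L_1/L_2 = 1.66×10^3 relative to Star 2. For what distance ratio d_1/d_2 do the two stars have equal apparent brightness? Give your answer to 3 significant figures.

Equal flux requires L_1/d_1² = L_2/d_2², so d_1/d_2 = √(L_1/L_2)
= √(1.66×10^3) = 40.74.

40.7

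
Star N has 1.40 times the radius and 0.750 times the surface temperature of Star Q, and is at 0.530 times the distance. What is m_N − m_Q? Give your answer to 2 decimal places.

L_N/L_Q = (1.40)²(0.750)⁴ = 0.6202.
F_N/F_Q = (L_N/L_Q)/(d_N/d_Q)² = 0.6202/0.2809 = 2.208.
m_N − m_Q = −2.5 log₁₀(2.208) = -0.86.

-0.86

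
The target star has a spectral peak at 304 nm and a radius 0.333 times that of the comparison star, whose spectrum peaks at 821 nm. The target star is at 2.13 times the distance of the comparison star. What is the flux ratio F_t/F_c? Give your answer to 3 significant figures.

1.30

Wien's law: T_t/T_c = λ_c/λ_t = 821/304 = 2.701.
L_t/L_c = (R_t/R_c)²(T_t/T_c)⁴ = (0.333)²(2.701)⁴ = 5.899.
F_t/F_c = (L_t/L_c)/(d_t/d_c)² = 5.899/(2.13)² = 1.300.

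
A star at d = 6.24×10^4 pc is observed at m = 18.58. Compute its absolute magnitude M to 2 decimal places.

-0.40

M = m − 5 log₁₀(d/10 pc) = 18.58 − 5 log₁₀(6.24×10^4/10)
  = 18.58 − 5 × 3.795 = 18.58 − 18.98 = -0.40.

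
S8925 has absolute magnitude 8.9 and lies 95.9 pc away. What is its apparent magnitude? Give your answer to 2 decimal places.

13.81

m = M + 5 log₁₀(d/10 pc) = 8.9 + 5 log₁₀(95.9/10)
  = 8.9 + 5 × 0.982 = 8.9 + 4.91 = 13.81.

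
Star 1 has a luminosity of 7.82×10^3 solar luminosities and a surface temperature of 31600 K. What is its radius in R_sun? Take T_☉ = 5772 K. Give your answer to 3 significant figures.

2.95 R_sun

R/R_☉ = √(L/L_☉) / (T/T_☉)² = √(7.82×10^3) / (5.475)²
       = 88.43 / 29.97 = 2.950.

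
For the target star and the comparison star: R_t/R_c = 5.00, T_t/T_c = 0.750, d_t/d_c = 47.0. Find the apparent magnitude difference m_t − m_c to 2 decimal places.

6.12

L_t/L_c = (5.00)²(0.750)⁴ = 7.910.
F_t/F_c = (L_t/L_c)/(d_t/d_c)² = 7.910/2209 = 0.003581.
m_t − m_c = −2.5 log₁₀(0.003581) = 6.12.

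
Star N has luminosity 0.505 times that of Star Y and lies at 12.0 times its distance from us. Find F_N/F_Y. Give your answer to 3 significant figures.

F = L/(4πd²), so F_N/F_Y = (L_N/L_Y) / (d_N/d_Y)²
= 0.505 / (12.0)² = 0.505 / 144.0 = 0.003507.

0.00351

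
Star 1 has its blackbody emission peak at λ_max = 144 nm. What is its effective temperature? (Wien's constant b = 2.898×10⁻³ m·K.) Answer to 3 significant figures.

T = b/λ_max = 2.898×10⁻³ / (144×10⁻⁹) = 2.012×10^4 K.

2.01×10^4 K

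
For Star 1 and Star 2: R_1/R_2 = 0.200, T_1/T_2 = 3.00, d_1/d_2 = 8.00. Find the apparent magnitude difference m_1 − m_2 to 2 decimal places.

L_1/L_2 = (0.200)²(3.00)⁴ = 3.240.
F_1/F_2 = (L_1/L_2)/(d_1/d_2)² = 3.240/64.00 = 0.05063.
m_1 − m_2 = −2.5 log₁₀(0.05063) = 3.24.

3.24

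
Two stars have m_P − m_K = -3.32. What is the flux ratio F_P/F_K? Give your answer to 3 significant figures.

F_P/F_K = 10^(−(m_P − m_K)/2.5) = 10^(3.32/2.5) = 10^1.328 = 21.28.

21.3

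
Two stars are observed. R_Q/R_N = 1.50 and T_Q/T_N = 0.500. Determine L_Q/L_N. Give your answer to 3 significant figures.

From the Stefan–Boltzmann law, L ∝ R²T⁴, so
L_Q/L_N = (R_Q/R_N)² (T_Q/T_N)⁴ = (1.50)² × (0.500)⁴ = 2.250 × 0.06250 = 0.1406.

0.141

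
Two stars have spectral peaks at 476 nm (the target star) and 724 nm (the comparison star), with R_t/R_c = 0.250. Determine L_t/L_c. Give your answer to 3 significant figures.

Wien's law gives T ∝ 1/λ_max, so T_t/T_c = λ_c/λ_t = 724/476 = 1.521.
Then L ∝ R²T⁴ gives L_t/L_c = (0.250)² × (1.521)⁴ = 0.06250 × 5.352 = 0.3345.

0.335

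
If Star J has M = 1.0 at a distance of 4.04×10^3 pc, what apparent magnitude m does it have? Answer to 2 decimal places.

14.03

m = M + 5 log₁₀(d/10 pc) = 1.0 + 5 log₁₀(4.04×10^3/10)
  = 1.0 + 5 × 2.606 = 1.0 + 13.03 = 14.03.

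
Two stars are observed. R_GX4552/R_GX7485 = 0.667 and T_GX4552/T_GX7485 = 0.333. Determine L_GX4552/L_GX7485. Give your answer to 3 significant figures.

From the Stefan–Boltzmann law, L ∝ R²T⁴, so
L_GX4552/L_GX7485 = (R_GX4552/R_GX7485)² (T_GX4552/T_GX7485)⁴ = (0.667)² × (0.333)⁴ = 0.4449 × 0.01230 = 0.005471.

0.00547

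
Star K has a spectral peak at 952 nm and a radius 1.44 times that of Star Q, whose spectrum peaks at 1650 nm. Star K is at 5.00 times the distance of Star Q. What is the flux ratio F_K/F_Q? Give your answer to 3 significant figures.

Wien's law: T_K/T_Q = λ_Q/λ_K = 1650/952 = 1.733.
L_K/L_Q = (R_K/R_Q)²(T_K/T_Q)⁴ = (1.44)²(1.733)⁴ = 18.71.
F_K/F_Q = (L_K/L_Q)/(d_K/d_Q)² = 18.71/(5.00)² = 0.7485.

0.748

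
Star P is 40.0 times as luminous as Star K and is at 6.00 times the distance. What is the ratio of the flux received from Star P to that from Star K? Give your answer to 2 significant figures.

F = L/(4πd²), so F_P/F_K = (L_P/L_K) / (d_P/d_K)²
= 40.0 / (6.00)² = 40.0 / 36.00 = 1.111.

1.1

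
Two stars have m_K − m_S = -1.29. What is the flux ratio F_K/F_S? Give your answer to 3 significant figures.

3.28

F_K/F_S = 10^(−(m_K − m_S)/2.5) = 10^(1.29/2.5) = 10^0.516 = 3.281.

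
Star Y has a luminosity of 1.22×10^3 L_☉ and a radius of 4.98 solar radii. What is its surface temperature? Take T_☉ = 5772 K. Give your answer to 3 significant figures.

1.53×10^4 K

T/T_☉ = (L/L_☉)^(1/4) / (R/R_☉)^(1/2)
T = 5772 × (1.22×10^3)^(1/4) / √(4.98) = 5772 × 5.910 / 2.232 = 1.529×10^4 K.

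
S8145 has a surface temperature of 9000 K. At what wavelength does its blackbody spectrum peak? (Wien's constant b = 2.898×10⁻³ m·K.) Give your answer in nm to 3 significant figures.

322 nm

λ_max = b/T = 2.898×10⁻³ / 9000 = 3.22×10^-7 m = 322.0 nm.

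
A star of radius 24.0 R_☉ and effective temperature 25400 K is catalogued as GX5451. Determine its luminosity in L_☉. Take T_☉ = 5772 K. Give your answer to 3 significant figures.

L/L_☉ = (R/R_☉)² (T/T_☉)⁴ = (24.0)² × (25400/5772)⁴
       = 576.0 × (4.401)⁴ = 576.0 × 375.0 = 2.160×10^5.

2.16×10^5 L_☉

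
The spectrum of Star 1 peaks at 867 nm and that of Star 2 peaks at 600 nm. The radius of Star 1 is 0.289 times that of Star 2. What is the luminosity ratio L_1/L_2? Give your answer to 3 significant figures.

Wien's law gives T ∝ 1/λ_max, so T_1/T_2 = λ_2/λ_1 = 600/867 = 0.6920.
Then L ∝ R²T⁴ gives L_1/L_2 = (0.289)² × (0.6920)⁴ = 0.08352 × 0.2294 = 0.01916.

0.0192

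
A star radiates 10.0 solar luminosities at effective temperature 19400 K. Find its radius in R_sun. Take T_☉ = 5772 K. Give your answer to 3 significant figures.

0.280 R_sun

R/R_☉ = √(L/L_☉) / (T/T_☉)² = √(10.0) / (3.361)²
       = 3.162 / 11.30 = 0.2799.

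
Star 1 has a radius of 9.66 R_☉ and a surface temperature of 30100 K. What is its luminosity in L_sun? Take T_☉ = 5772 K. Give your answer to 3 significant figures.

L/L_☉ = (R/R_☉)² (T/T_☉)⁴ = (9.66)² × (30100/5772)⁴
       = 93.32 × (5.215)⁴ = 93.32 × 739.5 = 6.901×10^4.

6.90×10^4 L_sun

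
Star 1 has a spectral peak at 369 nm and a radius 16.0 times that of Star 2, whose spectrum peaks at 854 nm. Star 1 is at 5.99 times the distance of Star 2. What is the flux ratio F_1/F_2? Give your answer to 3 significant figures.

Wien's law: T_1/T_2 = λ_2/λ_1 = 854/369 = 2.314.
L_1/L_2 = (R_1/R_2)²(T_1/T_2)⁴ = (16.0)²(2.314)⁴ = 7345.
F_1/F_2 = (L_1/L_2)/(d_1/d_2)² = 7345/(5.99)² = 204.7.

205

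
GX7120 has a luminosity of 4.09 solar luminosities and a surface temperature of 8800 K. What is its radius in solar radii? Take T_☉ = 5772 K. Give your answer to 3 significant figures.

R/R_☉ = √(L/L_☉) / (T/T_☉)² = √(4.09) / (1.525)²
       = 2.022 / 2.324 = 0.8701.

0.870 solar radii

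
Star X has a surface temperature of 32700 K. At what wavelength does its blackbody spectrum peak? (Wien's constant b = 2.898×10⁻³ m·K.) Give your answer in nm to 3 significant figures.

λ_max = b/T = 2.898×10⁻³ / 32700 = 8.86×10^-8 m = 88.62 nm.

88.6 nm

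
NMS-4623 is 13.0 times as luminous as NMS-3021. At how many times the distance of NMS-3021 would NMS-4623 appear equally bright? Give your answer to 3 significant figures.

Equal flux requires L_NMS-4623/d_NMS-4623² = L_NMS-3021/d_NMS-3021², so d_NMS-4623/d_NMS-3021 = √(L_NMS-4623/L_NMS-3021)
= √(13.0) = 3.606.

3.61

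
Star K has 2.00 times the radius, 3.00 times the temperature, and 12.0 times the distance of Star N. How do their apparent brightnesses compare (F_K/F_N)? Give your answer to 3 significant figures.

2.25

L_K/L_N = (R_K/R_N)²(T_K/T_N)⁴ = (2.00)² × (3.00)⁴ = 324.0.
F_K/F_N = (L_K/L_N)/(d_K/d_N)² = 324.0 / (12.0)² = 2.250.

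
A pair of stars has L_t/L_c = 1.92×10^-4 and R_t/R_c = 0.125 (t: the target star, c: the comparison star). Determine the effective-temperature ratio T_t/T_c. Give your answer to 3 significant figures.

0.333

L ∝ R²T⁴ gives T ∝ (L/R²)^(1/4), so
T_t/T_c = (1.92×10^-4 / 0.125²)^(1/4) = (0.01229)^(1/4) = 0.3329.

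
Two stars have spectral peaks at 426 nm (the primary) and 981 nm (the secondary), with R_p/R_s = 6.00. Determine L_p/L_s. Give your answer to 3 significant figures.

Wien's law gives T ∝ 1/λ_max, so T_p/T_s = λ_s/λ_p = 981/426 = 2.303.
Then L ∝ R²T⁴ gives L_p/L_s = (6.00)² × (2.303)⁴ = 36.00 × 28.12 = 1012.

1.01×10^3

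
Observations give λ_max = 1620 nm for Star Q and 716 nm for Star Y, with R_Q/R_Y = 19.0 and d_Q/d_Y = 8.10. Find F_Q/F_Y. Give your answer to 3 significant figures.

Wien's law: T_Q/T_Y = λ_Y/λ_Q = 716/1620 = 0.4420.
L_Q/L_Y = (R_Q/R_Y)²(T_Q/T_Y)⁴ = (19.0)²(0.4420)⁴ = 13.78.
F_Q/F_Y = (L_Q/L_Y)/(d_Q/d_Y)² = 13.78/(8.10)² = 0.2100.

0.210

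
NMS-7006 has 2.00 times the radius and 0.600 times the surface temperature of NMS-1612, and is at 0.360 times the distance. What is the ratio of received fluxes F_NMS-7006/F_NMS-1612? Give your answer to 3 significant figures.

L_NMS-7006/L_NMS-1612 = (R_NMS-7006/R_NMS-1612)²(T_NMS-7006/T_NMS-1612)⁴ = (2.00)² × (0.600)⁴ = 0.5184.
F_NMS-7006/F_NMS-1612 = (L_NMS-7006/L_NMS-1612)/(d_NMS-7006/d_NMS-1612)² = 0.5184 / (0.360)² = 4.000.

4.00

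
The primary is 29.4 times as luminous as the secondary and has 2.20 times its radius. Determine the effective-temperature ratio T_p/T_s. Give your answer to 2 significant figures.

L ∝ R²T⁴ gives T ∝ (L/R²)^(1/4), so
T_p/T_s = (29.4 / 2.20²)^(1/4) = (6.074)^(1/4) = 1.570.

1.6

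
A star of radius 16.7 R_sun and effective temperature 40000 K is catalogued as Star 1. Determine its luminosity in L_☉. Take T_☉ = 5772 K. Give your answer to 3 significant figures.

6.43×10^5 L_☉

L/L_☉ = (R/R_☉)² (T/T_☉)⁴ = (16.7)² × (40000/5772)⁴
       = 278.9 × (6.930)⁴ = 278.9 × 2306 = 6.432×10^5.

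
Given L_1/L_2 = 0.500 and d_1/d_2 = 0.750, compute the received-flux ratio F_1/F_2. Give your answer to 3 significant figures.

F = L/(4πd²), so F_1/F_2 = (L_1/L_2) / (d_1/d_2)²
= 0.500 / (0.750)² = 0.500 / 0.5625 = 0.8889.

0.889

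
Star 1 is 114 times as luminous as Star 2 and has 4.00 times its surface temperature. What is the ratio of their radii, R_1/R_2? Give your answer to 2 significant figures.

L ∝ R²T⁴ gives R ∝ √L / T², so
R_1/R_2 = √(114) / (4.00)² = 10.68 / 16.00 = 0.6673.

0.67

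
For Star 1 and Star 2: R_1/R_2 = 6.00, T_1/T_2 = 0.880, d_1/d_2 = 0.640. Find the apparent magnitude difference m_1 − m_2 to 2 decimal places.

L_1/L_2 = (6.00)²(0.880)⁴ = 21.59.
F_1/F_2 = (L_1/L_2)/(d_1/d_2)² = 21.59/0.4096 = 52.71.
m_1 − m_2 = −2.5 log₁₀(52.71) = -4.30.

-4.30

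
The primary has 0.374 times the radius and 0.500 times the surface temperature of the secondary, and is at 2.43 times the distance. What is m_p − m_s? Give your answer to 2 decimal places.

L_p/L_s = (0.374)²(0.500)⁴ = 0.008742.
F_p/F_s = (L_p/L_s)/(d_p/d_s)² = 0.008742/5.905 = 0.001481.
m_p − m_s = −2.5 log₁₀(0.001481) = 7.07.

7.07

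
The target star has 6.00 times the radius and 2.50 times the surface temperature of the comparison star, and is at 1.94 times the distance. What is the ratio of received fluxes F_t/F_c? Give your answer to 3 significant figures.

L_t/L_c = (R_t/R_c)²(T_t/T_c)⁴ = (6.00)² × (2.50)⁴ = 1406.
F_t/F_c = (L_t/L_c)/(d_t/d_c)² = 1406 / (1.94)² = 373.6.

374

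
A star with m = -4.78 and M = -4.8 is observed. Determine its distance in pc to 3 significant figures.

10.1 pc

m − M = 5 log₁₀(d/10 pc)
-4.78 − (-4.8) = 0.02 = 5 log₁₀(d/10)
d = 10 × 10^(0.02/5) = 10 × 10^0.004 = 10.09 pc.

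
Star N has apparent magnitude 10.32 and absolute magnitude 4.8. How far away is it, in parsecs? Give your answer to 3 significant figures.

127 pc

m − M = 5 log₁₀(d/10 pc)
10.32 − (4.8) = 5.52 = 5 log₁₀(d/10)
d = 10 × 10^(5.52/5) = 10 × 10^1.104 = 127.1 pc.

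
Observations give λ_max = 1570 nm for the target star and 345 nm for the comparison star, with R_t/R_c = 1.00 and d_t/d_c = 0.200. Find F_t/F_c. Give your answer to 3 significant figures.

0.0583

Wien's law: T_t/T_c = λ_c/λ_t = 345/1570 = 0.2197.
L_t/L_c = (R_t/R_c)²(T_t/T_c)⁴ = (1.00)²(0.2197)⁴ = 0.002332.
F_t/F_c = (L_t/L_c)/(d_t/d_c)² = 0.002332/(0.200)² = 0.05829.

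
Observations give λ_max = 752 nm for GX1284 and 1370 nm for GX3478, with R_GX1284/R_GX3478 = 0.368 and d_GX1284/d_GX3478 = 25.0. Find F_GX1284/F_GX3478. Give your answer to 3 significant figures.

Wien's law: T_GX1284/T_GX3478 = λ_GX3478/λ_GX1284 = 1370/752 = 1.822.
L_GX1284/L_GX3478 = (R_GX1284/R_GX3478)²(T_GX1284/T_GX3478)⁴ = (0.368)²(1.822)⁴ = 1.492.
F_GX1284/F_GX3478 = (L_GX1284/L_GX3478)/(d_GX1284/d_GX3478)² = 1.492/(25.0)² = 0.002387.

0.00239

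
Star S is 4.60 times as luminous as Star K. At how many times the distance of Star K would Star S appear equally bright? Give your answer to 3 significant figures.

Equal flux requires L_S/d_S² = L_K/d_K², so d_S/d_K = √(L_S/L_K)
= √(4.60) = 2.145.

2.14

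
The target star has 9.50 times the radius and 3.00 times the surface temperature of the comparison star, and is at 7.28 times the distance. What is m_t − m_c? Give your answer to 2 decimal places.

L_t/L_c = (9.50)²(3.00)⁴ = 7310.
F_t/F_c = (L_t/L_c)/(d_t/d_c)² = 7310/53.00 = 137.9.
m_t − m_c = −2.5 log₁₀(137.9) = -5.35.

-5.35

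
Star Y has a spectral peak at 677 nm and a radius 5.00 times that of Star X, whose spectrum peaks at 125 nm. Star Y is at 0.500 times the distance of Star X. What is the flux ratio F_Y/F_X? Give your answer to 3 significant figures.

Wien's law: T_Y/T_X = λ_X/λ_Y = 125/677 = 0.1846.
L_Y/L_X = (R_Y/R_X)²(T_Y/T_X)⁴ = (5.00)²(0.1846)⁴ = 0.02906.
F_Y/F_X = (L_Y/L_X)/(d_Y/d_X)² = 0.02906/(0.500)² = 0.1162.

0.116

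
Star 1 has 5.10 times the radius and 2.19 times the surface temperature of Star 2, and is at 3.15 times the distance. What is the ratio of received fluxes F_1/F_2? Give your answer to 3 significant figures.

L_1/L_2 = (R_1/R_2)²(T_1/T_2)⁴ = (5.10)² × (2.19)⁴ = 598.3.
F_1/F_2 = (L_1/L_2)/(d_1/d_2)² = 598.3 / (3.15)² = 60.30.

60.3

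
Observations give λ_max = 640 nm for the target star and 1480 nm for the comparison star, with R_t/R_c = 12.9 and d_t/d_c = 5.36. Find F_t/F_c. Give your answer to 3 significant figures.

166

Wien's law: T_t/T_c = λ_c/λ_t = 1480/640 = 2.312.
L_t/L_c = (R_t/R_c)²(T_t/T_c)⁴ = (12.9)²(2.312)⁴ = 4759.
F_t/F_c = (L_t/L_c)/(d_t/d_c)² = 4759/(5.36)² = 165.6.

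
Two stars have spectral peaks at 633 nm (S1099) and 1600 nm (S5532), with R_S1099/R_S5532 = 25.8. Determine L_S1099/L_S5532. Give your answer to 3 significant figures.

2.72×10^4

Wien's law gives T ∝ 1/λ_max, so T_S1099/T_S5532 = λ_S5532/λ_S1099 = 1600/633 = 2.528.
Then L ∝ R²T⁴ gives L_S1099/L_S5532 = (25.8)² × (2.528)⁴ = 665.6 × 40.82 = 2.717×10^4.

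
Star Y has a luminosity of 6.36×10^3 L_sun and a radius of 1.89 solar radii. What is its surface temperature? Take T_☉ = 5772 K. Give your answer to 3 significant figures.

3.75×10^4 K

T/T_☉ = (L/L_☉)^(1/4) / (R/R_☉)^(1/2)
T = 5772 × (6.36×10^3)^(1/4) / √(1.89) = 5772 × 8.930 / 1.375 = 3.749×10^4 K.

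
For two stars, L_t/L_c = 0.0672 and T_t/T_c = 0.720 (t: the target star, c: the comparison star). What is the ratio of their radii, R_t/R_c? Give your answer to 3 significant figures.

L ∝ R²T⁴ gives R ∝ √L / T², so
R_t/R_c = √(0.0672) / (0.720)² = 0.2592 / 0.5184 = 0.5001.

0.500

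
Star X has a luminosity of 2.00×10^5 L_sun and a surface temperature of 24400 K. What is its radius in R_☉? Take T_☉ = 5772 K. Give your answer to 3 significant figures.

R/R_☉ = √(L/L_☉) / (T/T_☉)² = √(2.00×10^5) / (4.227)²
       = 447.2 / 17.87 = 25.03.

25.0 R_☉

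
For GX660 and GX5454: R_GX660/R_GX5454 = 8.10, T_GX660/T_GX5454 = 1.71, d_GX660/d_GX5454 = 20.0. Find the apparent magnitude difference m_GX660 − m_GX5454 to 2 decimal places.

L_GX660/L_GX5454 = (8.10)²(1.71)⁴ = 561.0.
F_GX660/F_GX5454 = (L_GX660/L_GX5454)/(d_GX660/d_GX5454)² = 561.0/400.0 = 1.402.
m_GX660 − m_GX5454 = −2.5 log₁₀(1.402) = -0.37.

-0.37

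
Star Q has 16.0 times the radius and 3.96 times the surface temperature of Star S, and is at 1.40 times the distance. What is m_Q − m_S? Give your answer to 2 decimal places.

-11.27

L_Q/L_S = (16.0)²(3.96)⁴ = 6.295×10^4.
F_Q/F_S = (L_Q/L_S)/(d_Q/d_S)² = 6.295×10^4/1.960 = 3.212×10^4.
m_Q − m_S = −2.5 log₁₀(3.212×10^4) = -11.27.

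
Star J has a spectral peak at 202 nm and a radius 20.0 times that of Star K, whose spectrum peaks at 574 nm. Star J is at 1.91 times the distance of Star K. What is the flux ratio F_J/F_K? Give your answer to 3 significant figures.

Wien's law: T_J/T_K = λ_K/λ_J = 574/202 = 2.842.
L_J/L_K = (R_J/R_K)²(T_J/T_K)⁴ = (20.0)²(2.842)⁴ = 2.608×10^4.
F_J/F_K = (L_J/L_K)/(d_J/d_K)² = 2.608×10^4/(1.91)² = 7149.

7.15×10^3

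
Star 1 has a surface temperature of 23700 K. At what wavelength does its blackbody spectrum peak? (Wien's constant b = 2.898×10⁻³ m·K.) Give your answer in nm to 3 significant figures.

122 nm

λ_max = b/T = 2.898×10⁻³ / 23700 = 1.22×10^-7 m = 122.3 nm.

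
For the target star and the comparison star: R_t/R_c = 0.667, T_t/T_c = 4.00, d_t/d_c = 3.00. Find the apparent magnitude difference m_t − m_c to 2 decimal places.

L_t/L_c = (0.667)²(4.00)⁴ = 113.9.
F_t/F_c = (L_t/L_c)/(d_t/d_c)² = 113.9/9.000 = 12.65.
m_t − m_c = −2.5 log₁₀(12.65) = -2.76.

-2.76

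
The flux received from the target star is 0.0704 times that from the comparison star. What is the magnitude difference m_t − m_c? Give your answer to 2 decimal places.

m_t − m_c = −2.5 log₁₀(F_t/F_c) = −2.5 log₁₀(0.0704) = −2.5 × (-1.152) = 2.881.

2.88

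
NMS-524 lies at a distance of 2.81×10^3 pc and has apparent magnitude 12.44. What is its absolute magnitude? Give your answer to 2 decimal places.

M = m − 5 log₁₀(d/10 pc) = 12.44 − 5 log₁₀(2.81×10^3/10)
  = 12.44 − 5 × 2.449 = 12.44 − 12.24 = 0.20.

0.20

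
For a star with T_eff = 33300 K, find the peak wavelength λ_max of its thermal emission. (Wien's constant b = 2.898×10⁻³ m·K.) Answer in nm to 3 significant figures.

87.0 nm

λ_max = b/T = 2.898×10⁻³ / 33300 = 8.70×10^-8 m = 87.03 nm.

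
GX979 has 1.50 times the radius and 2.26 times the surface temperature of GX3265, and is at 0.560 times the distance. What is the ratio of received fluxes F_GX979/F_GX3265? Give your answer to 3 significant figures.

187

L_GX979/L_GX3265 = (R_GX979/R_GX3265)²(T_GX979/T_GX3265)⁴ = (1.50)² × (2.26)⁴ = 58.70.
F_GX979/F_GX3265 = (L_GX979/L_GX3265)/(d_GX979/d_GX3265)² = 58.70 / (0.560)² = 187.2.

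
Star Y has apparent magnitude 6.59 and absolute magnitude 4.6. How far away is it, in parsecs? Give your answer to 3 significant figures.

m − M = 5 log₁₀(d/10 pc)
6.59 − (4.6) = 1.99 = 5 log₁₀(d/10)
d = 10 × 10^(1.99/5) = 10 × 10^0.398 = 25.00 pc.

25.0 pc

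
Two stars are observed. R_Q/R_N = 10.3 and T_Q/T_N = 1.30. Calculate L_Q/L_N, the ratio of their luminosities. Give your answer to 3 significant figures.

From the Stefan–Boltzmann law, L ∝ R²T⁴, so
L_Q/L_N = (R_Q/R_N)² (T_Q/T_N)⁴ = (10.3)² × (1.30)⁴ = 106.1 × 2.856 = 303.0.

303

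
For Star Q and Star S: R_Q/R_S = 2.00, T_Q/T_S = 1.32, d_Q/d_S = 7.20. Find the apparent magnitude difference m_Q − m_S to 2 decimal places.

L_Q/L_S = (2.00)²(1.32)⁴ = 12.14.
F_Q/F_S = (L_Q/L_S)/(d_Q/d_S)² = 12.14/51.84 = 0.2343.
m_Q − m_S = −2.5 log₁₀(0.2343) = 1.58.

1.58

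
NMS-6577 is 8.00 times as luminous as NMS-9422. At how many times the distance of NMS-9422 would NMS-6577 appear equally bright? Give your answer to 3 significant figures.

2.83

Equal flux requires L_NMS-6577/d_NMS-6577² = L_NMS-9422/d_NMS-9422², so d_NMS-6577/d_NMS-9422 = √(L_NMS-6577/L_NMS-9422)
= √(8.00) = 2.828.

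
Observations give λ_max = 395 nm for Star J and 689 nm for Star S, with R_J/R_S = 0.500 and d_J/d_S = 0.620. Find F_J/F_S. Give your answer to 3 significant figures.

6.02

Wien's law: T_J/T_S = λ_S/λ_J = 689/395 = 1.744.
L_J/L_S = (R_J/R_S)²(T_J/T_S)⁴ = (0.500)²(1.744)⁴ = 2.314.
F_J/F_S = (L_J/L_S)/(d_J/d_S)² = 2.314/(0.620)² = 6.021.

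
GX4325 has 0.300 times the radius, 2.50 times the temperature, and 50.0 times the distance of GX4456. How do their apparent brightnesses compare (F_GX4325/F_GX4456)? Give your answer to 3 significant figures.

0.00141

L_GX4325/L_GX4456 = (R_GX4325/R_GX4456)²(T_GX4325/T_GX4456)⁴ = (0.300)² × (2.50)⁴ = 3.516.
F_GX4325/F_GX4456 = (L_GX4325/L_GX4456)/(d_GX4325/d_GX4456)² = 3.516 / (50.0)² = 0.001406.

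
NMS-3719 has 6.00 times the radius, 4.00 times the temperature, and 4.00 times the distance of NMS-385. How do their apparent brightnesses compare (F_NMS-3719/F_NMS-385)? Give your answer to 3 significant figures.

576

L_NMS-3719/L_NMS-385 = (R_NMS-3719/R_NMS-385)²(T_NMS-3719/T_NMS-385)⁴ = (6.00)² × (4.00)⁴ = 9216.
F_NMS-3719/F_NMS-385 = (L_NMS-3719/L_NMS-385)/(d_NMS-3719/d_NMS-385)² = 9216 / (4.00)² = 576.0.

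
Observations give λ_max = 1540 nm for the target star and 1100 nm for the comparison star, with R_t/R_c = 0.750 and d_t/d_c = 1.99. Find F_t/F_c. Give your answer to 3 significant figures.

0.0370

Wien's law: T_t/T_c = λ_c/λ_t = 1100/1540 = 0.7143.
L_t/L_c = (R_t/R_c)²(T_t/T_c)⁴ = (0.750)²(0.7143)⁴ = 0.1464.
F_t/F_c = (L_t/L_c)/(d_t/d_c)² = 0.1464/(1.99)² = 0.03697.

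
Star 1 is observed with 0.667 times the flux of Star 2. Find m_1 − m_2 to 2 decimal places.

m_1 − m_2 = −2.5 log₁₀(F_1/F_2) = −2.5 log₁₀(0.667) = −2.5 × (-0.176) = 0.440.

0.44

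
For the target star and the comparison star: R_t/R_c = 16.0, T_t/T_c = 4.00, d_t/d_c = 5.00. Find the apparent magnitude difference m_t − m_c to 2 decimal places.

L_t/L_c = (16.0)²(4.00)⁴ = 6.554×10^4.
F_t/F_c = (L_t/L_c)/(d_t/d_c)² = 6.554×10^4/25.00 = 2621.
m_t − m_c = −2.5 log₁₀(2621) = -8.55.

-8.55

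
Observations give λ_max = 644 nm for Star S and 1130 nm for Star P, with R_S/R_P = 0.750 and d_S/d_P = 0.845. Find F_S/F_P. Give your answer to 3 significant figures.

Wien's law: T_S/T_P = λ_P/λ_S = 1130/644 = 1.755.
L_S/L_P = (R_S/R_P)²(T_S/T_P)⁴ = (0.750)²(1.755)⁴ = 5.332.
F_S/F_P = (L_S/L_P)/(d_S/d_P)² = 5.332/(0.845)² = 7.468.

7.47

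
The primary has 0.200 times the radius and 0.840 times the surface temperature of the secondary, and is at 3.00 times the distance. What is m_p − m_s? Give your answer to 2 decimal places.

L_p/L_s = (0.200)²(0.840)⁴ = 0.01991.
F_p/F_s = (L_p/L_s)/(d_p/d_s)² = 0.01991/9.000 = 0.002213.
m_p − m_s = −2.5 log₁₀(0.002213) = 6.64.

6.64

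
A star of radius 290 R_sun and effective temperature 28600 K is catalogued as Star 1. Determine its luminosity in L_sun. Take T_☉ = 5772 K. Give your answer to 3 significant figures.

L/L_☉ = (R/R_☉)² (T/T_☉)⁴ = (290)² × (28600/5772)⁴
       = 8.410×10^4 × (4.955)⁴ = 8.410×10^4 × 602.8 = 5.069×10^7.

5.07×10^7 L_sun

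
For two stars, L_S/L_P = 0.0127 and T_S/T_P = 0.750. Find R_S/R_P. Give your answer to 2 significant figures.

0.20

L ∝ R²T⁴ gives R ∝ √L / T², so
R_S/R_P = √(0.0127) / (0.750)² = 0.1127 / 0.5625 = 0.2003.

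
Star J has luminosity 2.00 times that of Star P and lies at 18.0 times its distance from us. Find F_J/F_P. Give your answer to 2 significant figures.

F = L/(4πd²), so F_J/F_P = (L_J/L_P) / (d_J/d_P)²
= 2.00 / (18.0)² = 2.00 / 324.0 = 0.006173.

0.0062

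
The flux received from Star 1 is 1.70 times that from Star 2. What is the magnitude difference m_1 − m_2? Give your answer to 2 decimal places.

-0.58

m_1 − m_2 = −2.5 log₁₀(F_1/F_2) = −2.5 log₁₀(1.70) = −2.5 × (0.230) = -0.576.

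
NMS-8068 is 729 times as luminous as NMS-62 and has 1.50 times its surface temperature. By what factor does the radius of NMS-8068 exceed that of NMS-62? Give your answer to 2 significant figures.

L ∝ R²T⁴ gives R ∝ √L / T², so
R_NMS-8068/R_NMS-62 = √(729) / (1.50)² = 27.00 / 2.250 = 12.00.

12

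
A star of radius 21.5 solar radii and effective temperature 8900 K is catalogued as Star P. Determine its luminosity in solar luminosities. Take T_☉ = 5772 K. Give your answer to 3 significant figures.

2.61×10^3 solar luminosities

L/L_☉ = (R/R_☉)² (T/T_☉)⁴ = (21.5)² × (8900/5772)⁴
       = 462.2 × (1.542)⁴ = 462.2 × 5.653 = 2613.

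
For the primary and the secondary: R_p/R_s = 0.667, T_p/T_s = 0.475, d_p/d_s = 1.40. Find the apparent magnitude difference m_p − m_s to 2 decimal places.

L_p/L_s = (0.667)²(0.475)⁴ = 0.02265.
F_p/F_s = (L_p/L_s)/(d_p/d_s)² = 0.02265/1.960 = 0.01156.
m_p − m_s = −2.5 log₁₀(0.01156) = 4.84.

4.84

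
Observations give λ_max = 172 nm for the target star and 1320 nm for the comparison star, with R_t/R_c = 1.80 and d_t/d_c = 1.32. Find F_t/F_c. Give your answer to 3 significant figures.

6.45×10^3

Wien's law: T_t/T_c = λ_c/λ_t = 1320/172 = 7.674.
L_t/L_c = (R_t/R_c)²(T_t/T_c)⁴ = (1.80)²(7.674)⁴ = 1.124×10^4.
F_t/F_c = (L_t/L_c)/(d_t/d_c)² = 1.124×10^4/(1.32)² = 6450.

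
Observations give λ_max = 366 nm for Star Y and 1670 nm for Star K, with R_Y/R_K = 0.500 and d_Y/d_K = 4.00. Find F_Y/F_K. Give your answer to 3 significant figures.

6.77

Wien's law: T_Y/T_K = λ_K/λ_Y = 1670/366 = 4.563.
L_Y/L_K = (R_Y/R_K)²(T_Y/T_K)⁴ = (0.500)²(4.563)⁴ = 108.4.
F_Y/F_K = (L_Y/L_K)/(d_Y/d_K)² = 108.4/(4.00)² = 6.773.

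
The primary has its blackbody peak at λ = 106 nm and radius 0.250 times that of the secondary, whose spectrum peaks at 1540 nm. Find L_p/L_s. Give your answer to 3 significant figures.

Wien's law gives T ∝ 1/λ_max, so T_p/T_s = λ_s/λ_p = 1540/106 = 14.53.
Then L ∝ R²T⁴ gives L_p/L_s = (0.250)² × (14.53)⁴ = 0.06250 × 4.455×10^4 = 2784.

2.78×10^3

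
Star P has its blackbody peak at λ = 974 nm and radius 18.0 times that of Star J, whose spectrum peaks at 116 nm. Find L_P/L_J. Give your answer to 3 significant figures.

0.0652

Wien's law gives T ∝ 1/λ_max, so T_P/T_J = λ_J/λ_P = 116/974 = 0.1191.
Then L ∝ R²T⁴ gives L_P/L_J = (18.0)² × (0.1191)⁴ = 324.0 × 2.012×10^-4 = 0.06518.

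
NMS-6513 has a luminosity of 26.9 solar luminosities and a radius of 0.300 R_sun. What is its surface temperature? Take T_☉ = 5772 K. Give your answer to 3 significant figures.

2.40×10^4 K

T/T_☉ = (L/L_☉)^(1/4) / (R/R_☉)^(1/2)
T = 5772 × (26.9)^(1/4) / √(0.300) = 5772 × 2.277 / 0.5477 = 2.400×10^4 K.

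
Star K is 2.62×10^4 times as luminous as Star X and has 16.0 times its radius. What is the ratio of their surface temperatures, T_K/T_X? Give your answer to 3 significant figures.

L ∝ R²T⁴ gives T ∝ (L/R²)^(1/4), so
T_K/T_X = (2.62×10^4 / 16.0²)^(1/4) = (102.3)^(1/4) = 3.181.

3.18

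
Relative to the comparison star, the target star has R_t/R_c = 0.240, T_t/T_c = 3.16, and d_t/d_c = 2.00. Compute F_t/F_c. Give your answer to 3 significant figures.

1.44

L_t/L_c = (R_t/R_c)²(T_t/T_c)⁴ = (0.240)² × (3.16)⁴ = 5.743.
F_t/F_c = (L_t/L_c)/(d_t/d_c)² = 5.743 / (2.00)² = 1.436.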